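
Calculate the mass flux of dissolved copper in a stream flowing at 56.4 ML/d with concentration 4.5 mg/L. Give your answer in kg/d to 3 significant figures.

254 kg/d

56.4 ML/d = 0.6528 m³/s.
Mass flux = Q·C = 0.6528 m³/s × 4.5 g/m³ = 2.937 g/s.
= 2.937 g/s × 86.4 = 253.8 kg/d.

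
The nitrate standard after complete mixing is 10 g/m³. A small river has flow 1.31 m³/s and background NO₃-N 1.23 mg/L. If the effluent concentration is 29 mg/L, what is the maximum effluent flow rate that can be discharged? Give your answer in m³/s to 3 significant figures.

0.605 m³/s

Mass balance at complete mixing: C_std·(Q_w + Q_r) = Q_w·C_e + Q_r·C_b.
Rearranging, Q_w = Q_r·(C_std − C_b)/(C_e − C_std) = 1.31·(10 − 1.23) / (29 − 10) = 0.6047 m³/s.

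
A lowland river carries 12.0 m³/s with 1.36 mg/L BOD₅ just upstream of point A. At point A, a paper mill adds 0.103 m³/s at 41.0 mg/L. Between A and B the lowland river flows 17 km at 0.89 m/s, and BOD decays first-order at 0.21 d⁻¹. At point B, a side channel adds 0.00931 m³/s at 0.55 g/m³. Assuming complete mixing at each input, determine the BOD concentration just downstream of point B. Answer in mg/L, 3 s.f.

After input A: C = (12·1.36 + 0.103·41) / 12.1 = 1.697 mg/L.
Over the 17 km reach to input B (t = 1.91e+04 s = 0.2211 d), decay gives C = 1.697·exp(−0.21·0.2211) = 1.62 mg/L.
After input B: C = (12.1·1.62 + 0.00931·0.55) / 12.11 = 1.62 mg/L.

1.62 mg/L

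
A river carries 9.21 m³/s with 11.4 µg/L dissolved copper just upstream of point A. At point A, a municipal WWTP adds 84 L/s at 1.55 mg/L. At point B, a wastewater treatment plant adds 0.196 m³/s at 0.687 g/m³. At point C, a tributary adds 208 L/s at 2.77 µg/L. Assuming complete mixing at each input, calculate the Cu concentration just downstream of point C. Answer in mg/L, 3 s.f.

0.0382 mg/L

11.4 µg/L = 0.0114 mg/L.
84 L/s = 0.084 m³/s.
After input A: C = (9.21·0.0114 + 0.084·1.55) / 9.294 = 0.02531 mg/L.
After input B: C = (9.294·0.02531 + 0.196·0.687) / 9.49 = 0.03897 mg/L.
208 L/s = 0.208 m³/s.
2.77 µg/L = 0.00277 mg/L.
After input C: C = (9.49·0.03897 + 0.208·0.00277) / 9.698 = 0.0382 mg/L.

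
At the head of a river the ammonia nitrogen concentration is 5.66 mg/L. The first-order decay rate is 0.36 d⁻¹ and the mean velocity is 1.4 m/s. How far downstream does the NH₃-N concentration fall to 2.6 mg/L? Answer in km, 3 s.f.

261 km

From C = C₀·e^(−kt), t = ln(C₀/C)/k = ln(5.66/2.6)/0.36 = 0.7779/0.36 = 2.161 d.
Distance = v·t = 1.4 m/s × 1.867e+05 s = 2.614e+05 m = 261.4 km.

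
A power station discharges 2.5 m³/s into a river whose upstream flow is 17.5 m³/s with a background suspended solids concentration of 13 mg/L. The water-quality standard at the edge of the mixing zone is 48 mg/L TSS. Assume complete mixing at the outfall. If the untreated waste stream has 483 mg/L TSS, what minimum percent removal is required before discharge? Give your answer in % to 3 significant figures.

Mass balance: 48·20 = 2.5·Cₑ + 17.5·13.
Cₑ = (960 − 227.5) / 2.5 = 293 mg/L.
Required removal = 1 − 293/483 = 39.34 %.

39.3 %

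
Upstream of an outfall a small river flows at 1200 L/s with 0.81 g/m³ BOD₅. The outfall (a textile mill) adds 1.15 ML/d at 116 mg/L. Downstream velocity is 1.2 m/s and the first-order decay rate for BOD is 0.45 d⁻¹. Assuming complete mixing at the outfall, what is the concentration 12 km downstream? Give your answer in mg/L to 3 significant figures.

1.15 ML/d = 0.01331 m³/s.
1200 L/s = 1.2 m³/s.
After complete mixing, C₀ = (0.01331·116 + 1.2·0.81) / 1.213 = 2.074 mg/L.
Travel time t = 1.2e+04 m / 1.2 m/s = 1e+04 s = 0.1157 d.
C = 2.074·exp(−0.45·0.1157) = 2.074·0.9492 = 1.968 mg/L.

1.97 mg/L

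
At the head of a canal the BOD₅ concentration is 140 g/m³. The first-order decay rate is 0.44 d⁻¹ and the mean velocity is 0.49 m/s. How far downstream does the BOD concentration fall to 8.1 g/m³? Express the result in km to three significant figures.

274 km

From C = C₀·e^(−kt), t = ln(C₀/C)/k = ln(140/8.1)/0.44 = 2.85/0.44 = 6.477 d.
Distance = v·t = 0.49 m/s × 5.596e+05 s = 2.742e+05 m = 274.2 km.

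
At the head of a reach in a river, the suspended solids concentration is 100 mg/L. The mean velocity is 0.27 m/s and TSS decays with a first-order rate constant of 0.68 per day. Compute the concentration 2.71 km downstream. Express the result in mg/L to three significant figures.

92.4 mg/L

Travel time t = 2.71 km / 0.27 m/s = 2710/0.27 = 1.004e+04 s = 0.1162 d.
First-order decay: C = 100·exp(−0.68·0.1162) = 100·0.924 = 92.4 mg/L.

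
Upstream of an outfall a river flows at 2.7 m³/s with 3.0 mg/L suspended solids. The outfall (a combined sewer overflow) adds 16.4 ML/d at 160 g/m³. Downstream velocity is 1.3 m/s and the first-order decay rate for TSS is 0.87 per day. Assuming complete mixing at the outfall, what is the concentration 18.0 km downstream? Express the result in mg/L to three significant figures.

11.6 mg/L

16.4 ML/d = 0.1898 m³/s.
After complete mixing, C₀ = (0.1898·160 + 2.7·3) / 2.89 = 13.31 mg/L.
Travel time t = 1.8e+04 m / 1.3 m/s = 1.385e+04 s = 0.1603 d.
C = 13.31·exp(−0.87·0.1603) = 13.31·0.8699 = 11.58 mg/L.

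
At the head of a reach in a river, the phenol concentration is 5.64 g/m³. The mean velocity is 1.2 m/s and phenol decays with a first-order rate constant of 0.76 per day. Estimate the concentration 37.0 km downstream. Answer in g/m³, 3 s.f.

Travel time t = 37.0 km / 1.2 m/s = 3.7e+04/1.2 = 3.083e+04 s = 0.3569 d.
First-order decay: C = 5.64·exp(−0.76·0.3569) = 5.64·0.7624 = 4.3 g/m³.

4.30 g/m³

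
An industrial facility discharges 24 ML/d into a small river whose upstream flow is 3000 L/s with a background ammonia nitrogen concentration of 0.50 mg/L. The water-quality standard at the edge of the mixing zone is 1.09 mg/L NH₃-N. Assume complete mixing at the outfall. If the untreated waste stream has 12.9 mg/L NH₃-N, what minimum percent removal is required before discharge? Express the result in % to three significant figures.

24 ML/d = 0.2778 m³/s.
3000 L/s = 3 m³/s.
Mass balance: 1.09·3.278 = 0.2778·Cₑ + 3·0.5.
Cₑ = (3.573 − 1.5) / 0.2778 = 7.462 mg/L.
Required removal = 1 − 7.462/12.9 = 42.16 %.

42.2 %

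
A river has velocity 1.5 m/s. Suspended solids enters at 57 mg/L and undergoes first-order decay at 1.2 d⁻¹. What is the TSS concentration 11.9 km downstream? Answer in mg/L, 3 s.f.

Travel time t = 11.9 km / 1.5 m/s = 1.19e+04/1.5 = 7933 s = 0.09182 d.
First-order decay: C = 57·exp(−1.2·0.09182) = 57·0.8957 = 51.05 mg/L.

51.1 mg/L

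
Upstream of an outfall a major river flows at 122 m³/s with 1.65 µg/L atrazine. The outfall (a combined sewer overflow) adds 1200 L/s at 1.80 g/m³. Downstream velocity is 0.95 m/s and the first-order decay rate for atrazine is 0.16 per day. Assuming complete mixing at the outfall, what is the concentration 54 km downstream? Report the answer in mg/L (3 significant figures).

0.0173 mg/L

1200 L/s = 1.2 m³/s.
1.65 µg/L = 0.00165 mg/L.
After complete mixing, C₀ = (1.2·1.8 + 122·0.00165) / 123.2 = 0.01917 mg/L.
Travel time t = 5.4e+04 m / 0.95 m/s = 5.684e+04 s = 0.6579 d.
C = 0.01917·exp(−0.16·0.6579) = 0.01917·0.9001 = 0.01725 mg/L.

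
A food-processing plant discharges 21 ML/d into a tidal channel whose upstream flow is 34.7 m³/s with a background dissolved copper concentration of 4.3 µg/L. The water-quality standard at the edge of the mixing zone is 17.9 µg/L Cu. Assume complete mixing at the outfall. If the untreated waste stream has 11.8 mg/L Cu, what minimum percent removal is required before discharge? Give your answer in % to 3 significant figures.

83.4 %

21 ML/d = 0.2431 m³/s.
4.3 µg/L = 0.0043 mg/L.
17.9 µg/L = 0.0179 mg/L.
Mass balance: 0.0179·34.94 = 0.2431·Cₑ + 34.7·0.0043.
Cₑ = (0.6255 − 0.1492) / 0.2431 = 1.96 mg/L.
Required removal = 1 − 1.96/11.8 = 83.39 %.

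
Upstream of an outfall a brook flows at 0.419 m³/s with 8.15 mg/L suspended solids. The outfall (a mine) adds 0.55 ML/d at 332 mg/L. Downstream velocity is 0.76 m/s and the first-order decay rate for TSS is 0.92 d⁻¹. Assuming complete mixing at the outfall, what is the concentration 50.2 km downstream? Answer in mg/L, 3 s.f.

6.43 mg/L

0.55 ML/d = 0.006366 m³/s.
After complete mixing, C₀ = (0.006366·332 + 0.419·8.15) / 0.4254 = 13 mg/L.
Travel time t = 5.02e+04 m / 0.76 m/s = 6.605e+04 s = 0.7645 d.
C = 13·exp(−0.92·0.7645) = 13·0.4949 = 6.432 mg/L.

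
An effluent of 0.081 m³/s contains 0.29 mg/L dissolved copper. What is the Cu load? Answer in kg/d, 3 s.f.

2.03 kg/d

Mass flux = Q·C = 0.081 m³/s × 0.29 g/m³ = 0.02349 g/s.
= 0.02349 g/s × 86.4 = 2.03 kg/d.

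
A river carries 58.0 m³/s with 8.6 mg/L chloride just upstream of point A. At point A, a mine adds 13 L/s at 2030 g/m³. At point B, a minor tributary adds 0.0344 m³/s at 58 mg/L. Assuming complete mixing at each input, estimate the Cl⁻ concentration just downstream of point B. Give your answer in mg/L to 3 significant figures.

13 L/s = 0.013 m³/s.
After input A: C = (58·8.6 + 0.013·2030) / 58.01 = 9.053 mg/L.
After input B: C = (58.01·9.053 + 0.0344·58) / 58.05 = 9.082 mg/L.

9.08 mg/L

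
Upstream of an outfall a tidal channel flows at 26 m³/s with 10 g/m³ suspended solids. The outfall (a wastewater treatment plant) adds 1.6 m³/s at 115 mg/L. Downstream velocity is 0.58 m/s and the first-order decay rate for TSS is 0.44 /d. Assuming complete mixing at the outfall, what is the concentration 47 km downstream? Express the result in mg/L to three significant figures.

10.6 mg/L

After complete mixing, C₀ = (1.6·115 + 26·10) / 27.6 = 16.09 mg/L.
Travel time t = 4.7e+04 m / 0.58 m/s = 8.103e+04 s = 0.9379 d.
C = 16.09·exp(−0.44·0.9379) = 16.09·0.6619 = 10.65 mg/L.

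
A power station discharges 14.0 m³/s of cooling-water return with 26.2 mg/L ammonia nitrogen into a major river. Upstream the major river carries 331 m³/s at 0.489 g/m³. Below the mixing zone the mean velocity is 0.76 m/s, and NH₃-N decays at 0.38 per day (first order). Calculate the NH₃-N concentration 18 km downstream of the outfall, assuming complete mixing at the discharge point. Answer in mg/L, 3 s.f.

1.38 mg/L

After complete mixing, C₀ = (14·26.2 + 331·0.489) / 345 = 1.532 mg/L.
Travel time t = 1.8e+04 m / 0.76 m/s = 2.368e+04 s = 0.2741 d.
C = 1.532·exp(−0.38·0.2741) = 1.532·0.9011 = 1.381 mg/L.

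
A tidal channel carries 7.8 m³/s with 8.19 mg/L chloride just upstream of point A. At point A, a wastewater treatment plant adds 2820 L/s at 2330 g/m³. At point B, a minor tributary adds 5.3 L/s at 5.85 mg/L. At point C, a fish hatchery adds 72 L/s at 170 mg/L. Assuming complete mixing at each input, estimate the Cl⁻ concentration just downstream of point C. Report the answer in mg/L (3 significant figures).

621 mg/L

2820 L/s = 2.82 m³/s.
After input A: C = (7.8·8.19 + 2.82·2330) / 10.62 = 624.7 mg/L.
5.3 L/s = 0.0053 m³/s.
After input B: C = (10.62·624.7 + 0.0053·5.85) / 10.63 = 624.4 mg/L.
72 L/s = 0.072 m³/s.
After input C: C = (10.63·624.4 + 0.072·170) / 10.7 = 621.3 mg/L.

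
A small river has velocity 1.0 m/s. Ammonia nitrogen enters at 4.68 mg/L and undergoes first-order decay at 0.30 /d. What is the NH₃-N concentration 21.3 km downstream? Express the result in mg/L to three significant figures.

4.35 mg/L

Travel time t = 21.3 km / 1.0 m/s = 2.13e+04/1.0 = 2.13e+04 s = 0.2465 d.
First-order decay: C = 4.68·exp(−0.30·0.2465) = 4.68·0.9287 = 4.346 mg/L.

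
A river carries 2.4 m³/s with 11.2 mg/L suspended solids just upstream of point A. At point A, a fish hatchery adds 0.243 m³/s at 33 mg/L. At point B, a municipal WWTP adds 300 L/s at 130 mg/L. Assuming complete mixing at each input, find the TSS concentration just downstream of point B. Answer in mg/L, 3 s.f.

25.1 mg/L

After input A: C = (2.4·11.2 + 0.243·33) / 2.643 = 13.2 mg/L.
300 L/s = 0.3 m³/s.
After input B: C = (2.643·13.2 + 0.3·130) / 2.943 = 25.11 mg/L.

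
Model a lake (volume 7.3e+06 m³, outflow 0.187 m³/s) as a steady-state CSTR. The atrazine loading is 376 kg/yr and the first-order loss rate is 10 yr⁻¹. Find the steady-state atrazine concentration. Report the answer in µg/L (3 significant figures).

4.77 µg/L

Outflow Q = 0.187 m³/s × 3.156e+07 s/yr = 5.901e+06 m³/yr.
Steady-state CSTR mass balance: W = Q·C + k·V·C, so C = W/(Q + kV).
Q + kV = 5.901e+06 + 10·7.3e+06 = 7.89e+07 m³/yr.
C = 376/7.89e+07 = 4.765e-06 kg/m³ = 0.004765 mg/L = 4.765 µg/L.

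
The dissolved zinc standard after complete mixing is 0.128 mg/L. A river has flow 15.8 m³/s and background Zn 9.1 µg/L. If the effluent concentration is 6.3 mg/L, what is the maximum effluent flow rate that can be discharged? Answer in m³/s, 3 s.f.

9.1 µg/L = 0.0091 mg/L.
Mass balance at complete mixing: C_std·(Q_w + Q_r) = Q_w·C_e + Q_r·C_b.
Rearranging, Q_w = Q_r·(C_std − C_b)/(C_e − C_std) = 15.8·(0.128 − 0.0091) / (6.3 − 0.128) = 0.3044 m³/s.

0.304 m³/s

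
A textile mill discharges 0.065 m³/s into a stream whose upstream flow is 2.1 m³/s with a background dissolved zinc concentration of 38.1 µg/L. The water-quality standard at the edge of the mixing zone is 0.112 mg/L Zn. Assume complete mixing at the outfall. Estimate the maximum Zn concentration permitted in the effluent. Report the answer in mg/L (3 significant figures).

38.1 µg/L = 0.0381 mg/L.
Mass balance: 0.112·2.165 = 0.065·Cₑ + 2.1·0.0381.
Cₑ = (0.2425 − 0.08001) / 0.065 = 2.5 mg/L.

2.50 mg/L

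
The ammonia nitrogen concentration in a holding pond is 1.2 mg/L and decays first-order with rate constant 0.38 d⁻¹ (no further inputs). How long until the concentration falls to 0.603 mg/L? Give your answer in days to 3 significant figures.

t = ln(C₀/C)/k = ln(1.2/0.603)/0.38 = 0.6882/0.38 = 1.811 d.

1.81 d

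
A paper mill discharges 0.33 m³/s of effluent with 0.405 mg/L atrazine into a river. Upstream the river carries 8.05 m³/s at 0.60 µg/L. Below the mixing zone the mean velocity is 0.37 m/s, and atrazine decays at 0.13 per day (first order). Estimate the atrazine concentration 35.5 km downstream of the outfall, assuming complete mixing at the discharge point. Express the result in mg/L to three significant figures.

0.0143 mg/L

0.60 µg/L = 0.0006 mg/L.
After complete mixing, C₀ = (0.33·0.405 + 8.05·0.0006) / 8.38 = 0.01653 mg/L.
Travel time t = 3.55e+04 m / 0.37 m/s = 9.595e+04 s = 1.11 d.
C = 0.01653·exp(−0.13·1.11) = 0.01653·0.8656 = 0.0143 mg/L.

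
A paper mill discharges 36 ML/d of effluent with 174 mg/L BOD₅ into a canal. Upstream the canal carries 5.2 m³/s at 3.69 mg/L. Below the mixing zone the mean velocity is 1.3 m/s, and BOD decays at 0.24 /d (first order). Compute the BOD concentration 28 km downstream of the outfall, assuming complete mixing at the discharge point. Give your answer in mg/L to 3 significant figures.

36 ML/d = 0.4167 m³/s.
After complete mixing, C₀ = (0.4167·174 + 5.2·3.69) / 5.617 = 16.32 mg/L.
Travel time t = 2.8e+04 m / 1.3 m/s = 2.154e+04 s = 0.2493 d.
C = 16.32·exp(−0.24·0.2493) = 16.32·0.9419 = 15.38 mg/L.

15.4 mg/L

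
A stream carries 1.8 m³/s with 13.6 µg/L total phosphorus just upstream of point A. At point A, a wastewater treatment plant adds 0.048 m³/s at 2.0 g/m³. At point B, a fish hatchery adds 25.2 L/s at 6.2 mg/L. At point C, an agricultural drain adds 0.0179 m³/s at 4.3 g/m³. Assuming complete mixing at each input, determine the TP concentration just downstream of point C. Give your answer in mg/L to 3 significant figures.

0.187 mg/L

13.6 µg/L = 0.0136 mg/L.
After input A: C = (1.8·0.0136 + 0.048·2) / 1.848 = 0.06519 mg/L.
25.2 L/s = 0.0252 m³/s.
After input B: C = (1.848·0.06519 + 0.0252·6.2) / 1.873 = 0.1477 mg/L.
After input C: C = (1.873·0.1477 + 0.0179·4.3) / 1.891 = 0.187 mg/L.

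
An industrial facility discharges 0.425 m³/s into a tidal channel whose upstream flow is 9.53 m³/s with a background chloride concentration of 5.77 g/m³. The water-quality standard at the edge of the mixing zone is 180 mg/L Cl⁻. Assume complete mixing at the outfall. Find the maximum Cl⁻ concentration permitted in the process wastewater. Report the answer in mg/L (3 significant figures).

4090 mg/L

Mass balance: 180·9.955 = 0.425·Cₑ + 9.53·5.77.
Cₑ = (1792 − 54.99) / 0.425 = 4087 mg/L.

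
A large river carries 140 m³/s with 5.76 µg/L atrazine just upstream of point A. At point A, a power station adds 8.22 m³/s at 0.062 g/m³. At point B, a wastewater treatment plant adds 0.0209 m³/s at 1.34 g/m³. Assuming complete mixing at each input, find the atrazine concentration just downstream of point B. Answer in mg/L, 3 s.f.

5.76 µg/L = 0.00576 mg/L.
After input A: C = (140·0.00576 + 8.22·0.062) / 148.2 = 0.008879 mg/L.
After input B: C = (148.2·0.008879 + 0.0209·1.34) / 148.2 = 0.009067 mg/L.

0.00907 mg/L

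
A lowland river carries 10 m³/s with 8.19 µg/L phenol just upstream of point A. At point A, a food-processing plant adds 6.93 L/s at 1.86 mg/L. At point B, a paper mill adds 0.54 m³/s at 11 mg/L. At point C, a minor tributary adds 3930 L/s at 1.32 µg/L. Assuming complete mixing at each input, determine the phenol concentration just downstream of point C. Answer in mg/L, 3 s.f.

8.19 µg/L = 0.00819 mg/L.
6.93 L/s = 0.00693 m³/s.
After input A: C = (10·0.00819 + 0.00693·1.86) / 10.01 = 0.009472 mg/L.
After input B: C = (10.01·0.009472 + 0.54·11) / 10.55 = 0.5722 mg/L.
3930 L/s = 3.93 m³/s.
1.32 µg/L = 0.00132 mg/L.
After input C: C = (10.55·0.5722 + 3.93·0.00132) / 14.48 = 0.4172 mg/L.

0.417 mg/L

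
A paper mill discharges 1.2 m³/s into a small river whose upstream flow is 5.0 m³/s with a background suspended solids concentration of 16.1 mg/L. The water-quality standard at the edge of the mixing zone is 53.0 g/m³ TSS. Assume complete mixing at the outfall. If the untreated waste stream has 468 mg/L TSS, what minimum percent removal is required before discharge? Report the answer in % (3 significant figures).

55.8 %

Mass balance: 53·6.2 = 1.2·Cₑ + 5·16.1.
Cₑ = (328.6 − 80.5) / 1.2 = 206.8 mg/L.
Required removal = 1 − 206.8/468 = 55.82 %.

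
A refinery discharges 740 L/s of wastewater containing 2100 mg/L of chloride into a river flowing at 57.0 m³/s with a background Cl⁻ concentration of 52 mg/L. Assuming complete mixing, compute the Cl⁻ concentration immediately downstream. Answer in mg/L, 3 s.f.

740 L/s = 0.74 m³/s.
Flow-weighted mixing gives C = (0.74·2100 + 57·52) / (0.74 + 57) = 4518/57.74 = 78.25 mg/L.

78.2 mg/L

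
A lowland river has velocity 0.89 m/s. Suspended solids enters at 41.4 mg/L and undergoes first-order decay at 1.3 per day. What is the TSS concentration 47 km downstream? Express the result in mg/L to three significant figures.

18.7 mg/L

Travel time t = 47 km / 0.89 m/s = 4.7e+04/0.89 = 5.281e+04 s = 0.6112 d.
First-order decay: C = 41.4·exp(−1.3·0.6112) = 41.4·0.4518 = 18.7 mg/L.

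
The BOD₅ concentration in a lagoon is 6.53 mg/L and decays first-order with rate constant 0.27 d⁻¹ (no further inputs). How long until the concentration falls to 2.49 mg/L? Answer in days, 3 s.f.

3.57 d

t = ln(C₀/C)/k = ln(6.53/2.49)/0.27 = 0.9641/0.27 = 3.571 d.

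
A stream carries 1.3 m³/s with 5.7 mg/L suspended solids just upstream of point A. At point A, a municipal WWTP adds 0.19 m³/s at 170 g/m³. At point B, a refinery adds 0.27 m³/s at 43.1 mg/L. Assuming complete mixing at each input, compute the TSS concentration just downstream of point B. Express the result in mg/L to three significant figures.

After input A: C = (1.3·5.7 + 0.19·170) / 1.49 = 26.65 mg/L.
After input B: C = (1.49·26.65 + 0.27·43.1) / 1.76 = 29.17 mg/L.

29.2 mg/L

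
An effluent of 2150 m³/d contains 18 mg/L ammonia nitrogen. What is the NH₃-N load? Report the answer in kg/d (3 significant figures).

38.7 kg/d

2150 m³/d = 0.02488 m³/s.
Mass flux = Q·C = 0.02488 m³/s × 18 g/m³ = 0.4479 g/s.
= 0.4479 g/s × 86.4 = 38.7 kg/d.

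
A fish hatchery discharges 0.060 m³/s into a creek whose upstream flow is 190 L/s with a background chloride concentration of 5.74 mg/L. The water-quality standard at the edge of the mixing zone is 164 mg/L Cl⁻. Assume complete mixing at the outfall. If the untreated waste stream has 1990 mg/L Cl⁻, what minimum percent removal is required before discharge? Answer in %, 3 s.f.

190 L/s = 0.19 m³/s.
Mass balance: 164·0.25 = 0.06·Cₑ + 0.19·5.74.
Cₑ = (41 − 1.091) / 0.06 = 665.2 mg/L.
Required removal = 1 − 665.2/1990 = 66.58 %.

66.6 %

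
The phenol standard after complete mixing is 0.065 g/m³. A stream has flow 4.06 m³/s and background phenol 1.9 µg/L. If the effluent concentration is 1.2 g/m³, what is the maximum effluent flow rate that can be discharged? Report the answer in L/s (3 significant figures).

226 L/s

1.9 µg/L = 0.0019 mg/L.
Mass balance at complete mixing: C_std·(Q_w + Q_r) = Q_w·C_e + Q_r·C_b.
Rearranging, Q_w = Q_r·(C_std − C_b)/(C_e − C_std) = 4.06·(0.065 − 0.0019) / (1.2 − 0.065) = 0.2257 m³/s.
= 225.7 L/s.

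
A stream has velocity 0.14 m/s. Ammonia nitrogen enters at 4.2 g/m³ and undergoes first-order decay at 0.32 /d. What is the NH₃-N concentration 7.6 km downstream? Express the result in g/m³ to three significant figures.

Travel time t = 7.6 km / 0.14 m/s = 7600/0.14 = 5.429e+04 s = 0.6283 d.
First-order decay: C = 4.2·exp(−0.32·0.6283) = 4.2·0.8179 = 3.435 g/m³.

3.44 g/m³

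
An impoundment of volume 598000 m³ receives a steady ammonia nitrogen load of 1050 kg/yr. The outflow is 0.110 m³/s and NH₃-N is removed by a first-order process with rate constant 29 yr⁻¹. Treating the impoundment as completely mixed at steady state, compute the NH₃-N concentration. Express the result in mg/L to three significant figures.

0.0504 mg/L

Outflow Q = 0.110 m³/s × 3.156e+07 s/yr = 3.471e+06 m³/yr.
Steady-state CSTR mass balance: W = Q·C + k·V·C, so C = W/(Q + kV).
Q + kV = 3.471e+06 + 29·598000 = 2.081e+07 m³/yr.
C = 1050/2.081e+07 = 5.045e-05 kg/m³ = 0.05045 mg/L.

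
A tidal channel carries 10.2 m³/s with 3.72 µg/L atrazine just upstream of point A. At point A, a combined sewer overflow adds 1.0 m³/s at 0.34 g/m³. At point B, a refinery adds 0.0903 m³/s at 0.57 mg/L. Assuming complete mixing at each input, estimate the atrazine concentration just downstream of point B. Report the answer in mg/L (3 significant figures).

3.72 µg/L = 0.00372 mg/L.
After input A: C = (10.2·0.00372 + 1·0.34) / 11.2 = 0.03375 mg/L.
After input B: C = (11.2·0.03375 + 0.0903·0.57) / 11.29 = 0.03803 mg/L.

0.0380 mg/L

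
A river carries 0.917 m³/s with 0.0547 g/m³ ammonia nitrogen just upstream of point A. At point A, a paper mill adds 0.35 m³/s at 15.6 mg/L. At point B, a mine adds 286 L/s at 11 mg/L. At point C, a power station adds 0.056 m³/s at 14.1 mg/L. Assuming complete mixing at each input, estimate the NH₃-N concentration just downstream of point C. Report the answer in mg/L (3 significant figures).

After input A: C = (0.917·0.0547 + 0.35·15.6) / 1.267 = 4.349 mg/L.
286 L/s = 0.286 m³/s.
After input B: C = (1.267·4.349 + 0.286·11) / 1.553 = 5.574 mg/L.
After input C: C = (1.553·5.574 + 0.056·14.1) / 1.609 = 5.871 mg/L.

5.87 mg/L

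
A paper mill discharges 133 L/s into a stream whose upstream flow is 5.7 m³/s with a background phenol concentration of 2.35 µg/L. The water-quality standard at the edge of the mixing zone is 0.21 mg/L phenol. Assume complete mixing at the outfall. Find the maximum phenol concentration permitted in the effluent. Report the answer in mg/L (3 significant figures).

9.11 mg/L

133 L/s = 0.133 m³/s.
2.35 µg/L = 0.00235 mg/L.
Mass balance: 0.21·5.833 = 0.133·Cₑ + 5.7·0.00235.
Cₑ = (1.225 − 0.0134) / 0.133 = 9.109 mg/L.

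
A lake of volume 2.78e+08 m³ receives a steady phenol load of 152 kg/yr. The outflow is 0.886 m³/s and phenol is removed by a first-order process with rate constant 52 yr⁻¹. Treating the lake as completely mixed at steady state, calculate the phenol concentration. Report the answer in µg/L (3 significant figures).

Outflow Q = 0.886 m³/s × 3.156e+07 s/yr = 2.796e+07 m³/yr.
Steady-state CSTR mass balance: W = Q·C + k·V·C, so C = W/(Q + kV).
Q + kV = 2.796e+07 + 52·2.78e+08 = 1.448e+10 m³/yr.
C = 152/1.448e+10 = 1.049e-08 kg/m³ = 1.049e-05 mg/L = 0.01049 µg/L.

0.0105 µg/L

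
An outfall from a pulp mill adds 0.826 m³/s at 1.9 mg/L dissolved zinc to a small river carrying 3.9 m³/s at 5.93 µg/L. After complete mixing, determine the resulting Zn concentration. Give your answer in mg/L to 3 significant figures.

0.337 mg/L

5.93 µg/L = 0.00593 mg/L.
Conservation of mass across the mixing zone: C = (0.826·1.9 + 3.9·0.00593) / (0.826 + 3.9) = 1.593/4.726 = 0.337 mg/L.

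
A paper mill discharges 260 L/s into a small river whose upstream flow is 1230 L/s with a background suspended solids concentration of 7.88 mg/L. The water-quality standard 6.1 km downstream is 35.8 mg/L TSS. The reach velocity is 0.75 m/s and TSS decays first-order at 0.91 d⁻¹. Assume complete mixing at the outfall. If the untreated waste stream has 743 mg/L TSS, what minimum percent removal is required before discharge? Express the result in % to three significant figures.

260 L/s = 0.26 m³/s.
1230 L/s = 1.23 m³/s.
Travel time to the compliance point: t = 6100/0.75 = 8133 s = 0.09414 d; decay factor exp(−0.91·0.09414) = 0.9179.
So the concentration just after mixing may be at most 35.8/0.9179 = 39 mg/L.
Mass balance: 39·1.49 = 0.26·Cₑ + 1.23·7.88.
Cₑ = (58.11 − 9.692) / 0.26 = 186.2 mg/L.
Required removal = 1 − 186.2/743 = 74.94 %.

74.9 %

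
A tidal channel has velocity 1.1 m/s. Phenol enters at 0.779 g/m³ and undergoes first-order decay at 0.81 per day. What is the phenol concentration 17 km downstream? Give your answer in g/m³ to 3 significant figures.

0.674 g/m³

Travel time t = 17 km / 1.1 m/s = 1.7e+04/1.1 = 1.545e+04 s = 0.1789 d.
First-order decay: C = 0.779·exp(−0.81·0.1789) = 0.779·0.8651 = 0.6739 g/m³.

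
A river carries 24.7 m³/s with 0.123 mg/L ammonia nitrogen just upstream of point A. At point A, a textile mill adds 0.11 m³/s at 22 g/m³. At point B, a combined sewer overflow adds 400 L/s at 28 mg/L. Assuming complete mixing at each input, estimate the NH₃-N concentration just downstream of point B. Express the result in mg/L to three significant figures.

0.661 mg/L

After input A: C = (24.7·0.123 + 0.11·22) / 24.81 = 0.22 mg/L.
400 L/s = 0.4 m³/s.
After input B: C = (24.81·0.22 + 0.4·28) / 25.21 = 0.6608 mg/L.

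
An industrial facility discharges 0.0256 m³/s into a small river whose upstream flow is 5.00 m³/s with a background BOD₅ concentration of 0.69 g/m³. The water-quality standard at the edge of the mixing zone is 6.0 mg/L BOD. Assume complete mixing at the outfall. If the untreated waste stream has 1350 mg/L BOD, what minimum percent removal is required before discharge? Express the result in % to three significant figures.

Mass balance: 6·5.026 = 0.0256·Cₑ + 5·0.69.
Cₑ = (30.15 − 3.45) / 0.0256 = 1043 mg/L.
Required removal = 1 − 1043/1350 = 22.73 %.

22.7 %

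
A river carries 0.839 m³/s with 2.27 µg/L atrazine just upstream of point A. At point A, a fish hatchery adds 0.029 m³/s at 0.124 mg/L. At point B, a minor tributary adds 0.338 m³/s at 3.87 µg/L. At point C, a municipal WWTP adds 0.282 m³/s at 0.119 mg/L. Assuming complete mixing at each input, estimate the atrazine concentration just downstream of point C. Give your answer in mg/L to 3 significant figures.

2.27 µg/L = 0.00227 mg/L.
After input A: C = (0.839·0.00227 + 0.029·0.124) / 0.868 = 0.006337 mg/L.
3.87 µg/L = 0.00387 mg/L.
After input B: C = (0.868·0.006337 + 0.338·0.00387) / 1.206 = 0.005646 mg/L.
After input C: C = (1.206·0.005646 + 0.282·0.119) / 1.488 = 0.02713 mg/L.

0.0271 mg/L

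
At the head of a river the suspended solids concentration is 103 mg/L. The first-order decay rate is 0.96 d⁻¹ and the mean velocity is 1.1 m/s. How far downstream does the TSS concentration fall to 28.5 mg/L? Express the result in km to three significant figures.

127 km

From C = C₀·e^(−kt), t = ln(C₀/C)/k = ln(103/28.5)/0.96 = 1.285/0.96 = 1.338 d.
Distance = v·t = 1.1 m/s × 1.156e+05 s = 1.272e+05 m = 127.2 km.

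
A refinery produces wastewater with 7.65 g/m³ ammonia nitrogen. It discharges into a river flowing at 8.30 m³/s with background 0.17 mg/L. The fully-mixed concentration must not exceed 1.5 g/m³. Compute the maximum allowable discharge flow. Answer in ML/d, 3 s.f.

155 ML/d

Mass balance at complete mixing: C_std·(Q_w + Q_r) = Q_w·C_e + Q_r·C_b.
Rearranging, Q_w = Q_r·(C_std − C_b)/(C_e − C_std) = 8.30·(1.5 − 0.17) / (7.65 − 1.5) = 1.795 m³/s.
= 155.1 ML/d.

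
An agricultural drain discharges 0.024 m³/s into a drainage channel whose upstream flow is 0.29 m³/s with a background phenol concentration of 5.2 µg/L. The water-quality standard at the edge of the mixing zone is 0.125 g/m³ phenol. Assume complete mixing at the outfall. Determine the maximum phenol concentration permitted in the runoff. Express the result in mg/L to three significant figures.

5.2 µg/L = 0.0052 mg/L.
Mass balance: 0.125·0.314 = 0.024·Cₑ + 0.29·0.0052.
Cₑ = (0.03925 − 0.001508) / 0.024 = 1.573 mg/L.

1.57 mg/L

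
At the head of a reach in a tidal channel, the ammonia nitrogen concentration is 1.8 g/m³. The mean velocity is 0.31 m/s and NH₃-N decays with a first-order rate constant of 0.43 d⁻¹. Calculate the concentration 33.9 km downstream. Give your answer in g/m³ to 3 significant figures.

Travel time t = 33.9 km / 0.31 m/s = 3.39e+04/0.31 = 1.094e+05 s = 1.266 d.
First-order decay: C = 1.8·exp(−0.43·1.266) = 1.8·0.5803 = 1.045 g/m³.

1.04 g/m³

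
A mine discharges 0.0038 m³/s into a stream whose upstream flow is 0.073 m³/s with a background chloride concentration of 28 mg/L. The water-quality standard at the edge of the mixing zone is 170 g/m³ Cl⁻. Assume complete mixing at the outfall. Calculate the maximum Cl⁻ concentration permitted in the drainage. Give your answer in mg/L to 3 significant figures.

Mass balance: 170·0.0768 = 0.0038·Cₑ + 0.073·28.
Cₑ = (13.06 − 2.044) / 0.0038 = 2898 mg/L.

2900 mg/L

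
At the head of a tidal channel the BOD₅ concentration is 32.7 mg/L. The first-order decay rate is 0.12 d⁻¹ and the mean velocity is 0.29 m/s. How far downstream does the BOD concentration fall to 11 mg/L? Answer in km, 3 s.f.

From C = C₀·e^(−kt), t = ln(C₀/C)/k = ln(32.7/11)/0.12 = 1.089/0.12 = 9.079 d.
Distance = v·t = 0.29 m/s × 7.844e+05 s = 2.275e+05 m = 227.5 km.

227 km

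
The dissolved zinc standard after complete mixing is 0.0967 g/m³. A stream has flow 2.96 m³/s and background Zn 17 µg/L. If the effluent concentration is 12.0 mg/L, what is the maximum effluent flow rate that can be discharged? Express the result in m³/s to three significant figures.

0.0198 m³/s

17 µg/L = 0.017 mg/L.
Mass balance at complete mixing: C_std·(Q_w + Q_r) = Q_w·C_e + Q_r·C_b.
Rearranging, Q_w = Q_r·(C_std − C_b)/(C_e − C_std) = 2.96·(0.0967 − 0.017) / (12 − 0.0967) = 0.01982 m³/s.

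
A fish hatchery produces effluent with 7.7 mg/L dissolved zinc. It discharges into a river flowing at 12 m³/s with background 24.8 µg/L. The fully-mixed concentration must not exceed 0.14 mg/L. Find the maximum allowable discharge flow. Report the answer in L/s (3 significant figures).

183 L/s

24.8 µg/L = 0.0248 mg/L.
Mass balance at complete mixing: C_std·(Q_w + Q_r) = Q_w·C_e + Q_r·C_b.
Rearranging, Q_w = Q_r·(C_std − C_b)/(C_e − C_std) = 12·(0.14 − 0.0248) / (7.7 − 0.14) = 0.1829 m³/s.
= 182.9 L/s.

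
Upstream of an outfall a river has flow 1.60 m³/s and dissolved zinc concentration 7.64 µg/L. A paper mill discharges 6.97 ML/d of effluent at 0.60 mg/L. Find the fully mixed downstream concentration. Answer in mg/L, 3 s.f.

6.97 ML/d = 0.08067 m³/s.
7.64 µg/L = 0.00764 mg/L.
Conservation of mass across the mixing zone: C = (0.08067·0.6 + 1.6·0.00764) / (0.08067 + 1.6) = 0.06063/1.681 = 0.03607 mg/L.

0.0361 mg/L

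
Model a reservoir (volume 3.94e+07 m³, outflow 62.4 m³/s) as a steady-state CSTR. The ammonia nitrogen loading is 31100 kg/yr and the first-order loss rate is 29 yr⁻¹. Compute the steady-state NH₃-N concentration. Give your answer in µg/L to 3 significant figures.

9.99 µg/L

Outflow Q = 62.4 m³/s × 3.156e+07 s/yr = 1.969e+09 m³/yr.
Steady-state CSTR mass balance: W = Q·C + k·V·C, so C = W/(Q + kV).
Q + kV = 1.969e+09 + 29·3.94e+07 = 3.112e+09 m³/yr.
C = 31100/3.112e+09 = 9.994e-06 kg/m³ = 0.009994 mg/L = 9.994 µg/L.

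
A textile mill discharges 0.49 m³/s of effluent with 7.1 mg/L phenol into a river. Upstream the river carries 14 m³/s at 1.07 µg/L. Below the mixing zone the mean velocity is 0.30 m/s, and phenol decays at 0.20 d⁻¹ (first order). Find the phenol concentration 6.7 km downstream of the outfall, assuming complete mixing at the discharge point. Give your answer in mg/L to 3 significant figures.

0.229 mg/L

1.07 µg/L = 0.00107 mg/L.
After complete mixing, C₀ = (0.49·7.1 + 14·0.00107) / 14.49 = 0.2411 mg/L.
Travel time t = 6700 m / 0.30 m/s = 2.233e+04 s = 0.2585 d.
C = 0.2411·exp(−0.20·0.2585) = 0.2411·0.9496 = 0.229 mg/L.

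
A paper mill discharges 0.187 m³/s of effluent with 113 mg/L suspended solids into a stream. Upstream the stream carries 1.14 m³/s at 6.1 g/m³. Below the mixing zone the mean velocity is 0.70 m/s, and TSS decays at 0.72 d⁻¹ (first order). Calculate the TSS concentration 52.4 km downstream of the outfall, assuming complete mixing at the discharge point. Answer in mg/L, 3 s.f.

After complete mixing, C₀ = (0.187·113 + 1.14·6.1) / 1.327 = 21.16 mg/L.
Travel time t = 5.24e+04 m / 0.70 m/s = 7.486e+04 s = 0.8664 d.
C = 21.16·exp(−0.72·0.8664) = 21.16·0.5359 = 11.34 mg/L.

11.3 mg/L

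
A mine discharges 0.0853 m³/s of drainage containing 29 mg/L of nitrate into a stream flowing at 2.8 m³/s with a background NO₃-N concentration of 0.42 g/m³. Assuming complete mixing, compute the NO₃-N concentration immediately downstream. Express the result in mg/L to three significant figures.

Flow-weighted mixing gives C = (0.0853·29 + 2.8·0.42) / (0.0853 + 2.8) = 3.65/2.885 = 1.265 mg/L.

1.26 mg/L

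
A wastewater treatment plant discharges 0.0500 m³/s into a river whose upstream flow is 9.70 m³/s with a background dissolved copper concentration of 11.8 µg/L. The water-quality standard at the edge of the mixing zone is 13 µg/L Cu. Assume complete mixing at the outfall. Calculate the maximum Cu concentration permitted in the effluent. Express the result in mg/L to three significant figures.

0.246 mg/L

11.8 µg/L = 0.0118 mg/L.
13 µg/L = 0.013 mg/L.
Mass balance: 0.013·9.75 = 0.05·Cₑ + 9.7·0.0118.
Cₑ = (0.1268 − 0.1145) / 0.05 = 0.2458 mg/L.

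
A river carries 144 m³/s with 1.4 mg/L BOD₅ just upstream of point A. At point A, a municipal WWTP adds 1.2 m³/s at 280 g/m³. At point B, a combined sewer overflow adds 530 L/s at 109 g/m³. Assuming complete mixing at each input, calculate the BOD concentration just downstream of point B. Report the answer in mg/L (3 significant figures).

After input A: C = (144·1.4 + 1.2·280) / 145.2 = 3.702 mg/L.
530 L/s = 0.53 m³/s.
After input B: C = (145.2·3.702 + 0.53·109) / 145.7 = 4.085 mg/L.

4.09 mg/L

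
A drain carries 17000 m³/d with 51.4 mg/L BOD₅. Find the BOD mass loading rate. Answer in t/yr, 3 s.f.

17000 m³/d = 0.1968 m³/s.
Mass flux = Q·C = 0.1968 m³/s × 51.4 g/m³ = 10.11 g/s.
= 10.11 g/s × 31.56 = 319.2 t/yr.

319 t/yr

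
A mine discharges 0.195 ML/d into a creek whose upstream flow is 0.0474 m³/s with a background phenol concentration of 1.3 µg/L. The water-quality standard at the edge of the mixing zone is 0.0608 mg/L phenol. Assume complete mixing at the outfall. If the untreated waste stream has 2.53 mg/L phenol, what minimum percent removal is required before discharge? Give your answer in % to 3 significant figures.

0.195 ML/d = 0.002257 m³/s.
1.3 µg/L = 0.0013 mg/L.
Mass balance: 0.0608·0.04966 = 0.002257·Cₑ + 0.0474·0.0013.
Cₑ = (0.003019 − 6.162e-05) / 0.002257 = 1.31 mg/L.
Required removal = 1 − 1.31/2.53 = 48.21 %.

48.2 %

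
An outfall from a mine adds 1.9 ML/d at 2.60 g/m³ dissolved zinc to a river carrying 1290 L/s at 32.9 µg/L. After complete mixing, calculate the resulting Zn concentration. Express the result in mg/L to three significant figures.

1.9 ML/d = 0.02199 m³/s.
1290 L/s = 1.29 m³/s.
32.9 µg/L = 0.0329 mg/L.
By mass balance at complete mixing, C = (0.02199·2.6 + 1.29·0.0329) / (0.02199 + 1.29) = 0.09962/1.312 = 0.07593 mg/L.

0.0759 mg/L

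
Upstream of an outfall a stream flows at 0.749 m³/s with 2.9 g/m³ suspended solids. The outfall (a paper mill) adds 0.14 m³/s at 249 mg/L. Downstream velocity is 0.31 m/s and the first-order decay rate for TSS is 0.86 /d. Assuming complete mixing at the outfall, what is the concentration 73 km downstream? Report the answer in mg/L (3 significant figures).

4.00 mg/L

After complete mixing, C₀ = (0.14·249 + 0.749·2.9) / 0.889 = 41.66 mg/L.
Travel time t = 7.3e+04 m / 0.31 m/s = 2.355e+05 s = 2.726 d.
C = 41.66·exp(−0.86·2.726) = 41.66·0.09595 = 3.997 mg/L.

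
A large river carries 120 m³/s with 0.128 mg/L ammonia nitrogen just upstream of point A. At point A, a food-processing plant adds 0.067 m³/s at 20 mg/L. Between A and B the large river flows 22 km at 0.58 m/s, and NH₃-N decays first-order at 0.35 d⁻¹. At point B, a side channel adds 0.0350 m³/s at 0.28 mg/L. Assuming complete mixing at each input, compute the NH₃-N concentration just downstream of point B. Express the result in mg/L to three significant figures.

After input A: C = (120·0.128 + 0.067·20) / 120.1 = 0.1391 mg/L.
Over the 22 km reach to input B (t = 3.793e+04 s = 0.439 d), decay gives C = 0.1391·exp(−0.35·0.439) = 0.1193 mg/L.
After input B: C = (120.1·0.1193 + 0.035·0.28) / 120.1 = 0.1193 mg/L.

0.119 mg/L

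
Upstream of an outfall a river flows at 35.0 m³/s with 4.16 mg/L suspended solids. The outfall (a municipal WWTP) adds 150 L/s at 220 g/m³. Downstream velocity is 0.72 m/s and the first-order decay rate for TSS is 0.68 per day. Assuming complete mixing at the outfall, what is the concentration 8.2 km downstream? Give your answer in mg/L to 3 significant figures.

150 L/s = 0.15 m³/s.
After complete mixing, C₀ = (0.15·220 + 35·4.16) / 35.15 = 5.081 mg/L.
Travel time t = 8200 m / 0.72 m/s = 1.139e+04 s = 0.1318 d.
C = 5.081·exp(−0.68·0.1318) = 5.081·0.9143 = 4.645 mg/L.

4.65 mg/L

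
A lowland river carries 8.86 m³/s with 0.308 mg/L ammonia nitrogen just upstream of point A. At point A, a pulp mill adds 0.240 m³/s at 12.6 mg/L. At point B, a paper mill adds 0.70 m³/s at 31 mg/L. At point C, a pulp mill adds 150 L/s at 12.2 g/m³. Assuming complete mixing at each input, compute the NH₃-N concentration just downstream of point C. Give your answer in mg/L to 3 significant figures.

2.94 mg/L

After input A: C = (8.86·0.308 + 0.24·12.6) / 9.1 = 0.6322 mg/L.
After input B: C = (9.1·0.6322 + 0.7·31) / 9.8 = 2.801 mg/L.
150 L/s = 0.15 m³/s.
After input C: C = (9.8·2.801 + 0.15·12.2) / 9.95 = 2.943 mg/L.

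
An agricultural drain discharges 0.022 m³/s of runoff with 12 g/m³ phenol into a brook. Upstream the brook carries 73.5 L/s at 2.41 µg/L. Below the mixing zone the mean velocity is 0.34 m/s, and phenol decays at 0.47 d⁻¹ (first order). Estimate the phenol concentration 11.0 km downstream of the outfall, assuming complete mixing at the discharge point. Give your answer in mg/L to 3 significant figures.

2.32 mg/L

73.5 L/s = 0.0735 m³/s.
2.41 µg/L = 0.00241 mg/L.
After complete mixing, C₀ = (0.022·12 + 0.0735·0.00241) / 0.0955 = 2.766 mg/L.
Travel time t = 1.1e+04 m / 0.34 m/s = 3.235e+04 s = 0.3745 d.
C = 2.766·exp(−0.47·0.3745) = 2.766·0.8386 = 2.32 mg/L.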